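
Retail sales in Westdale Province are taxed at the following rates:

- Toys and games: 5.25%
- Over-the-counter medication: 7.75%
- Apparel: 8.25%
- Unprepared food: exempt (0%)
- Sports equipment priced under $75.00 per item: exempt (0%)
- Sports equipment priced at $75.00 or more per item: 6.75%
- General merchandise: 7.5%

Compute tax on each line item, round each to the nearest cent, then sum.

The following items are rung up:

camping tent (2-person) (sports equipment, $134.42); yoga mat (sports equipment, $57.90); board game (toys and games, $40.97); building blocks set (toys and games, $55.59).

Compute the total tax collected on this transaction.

$14.14

Camping tent (2-person) $134.42: sports equipment, $75.00 or more → 6.75% → $9.07
Yoga mat $57.90: sports equipment, under $75.00 → 0% → $0.00
Board game $40.97: toys and games → 5.25% → $2.15
Building blocks set $55.59: toys and games → 5.25% → $2.92
Total tax = $9.07 + $2.15 + $2.92 = $14.14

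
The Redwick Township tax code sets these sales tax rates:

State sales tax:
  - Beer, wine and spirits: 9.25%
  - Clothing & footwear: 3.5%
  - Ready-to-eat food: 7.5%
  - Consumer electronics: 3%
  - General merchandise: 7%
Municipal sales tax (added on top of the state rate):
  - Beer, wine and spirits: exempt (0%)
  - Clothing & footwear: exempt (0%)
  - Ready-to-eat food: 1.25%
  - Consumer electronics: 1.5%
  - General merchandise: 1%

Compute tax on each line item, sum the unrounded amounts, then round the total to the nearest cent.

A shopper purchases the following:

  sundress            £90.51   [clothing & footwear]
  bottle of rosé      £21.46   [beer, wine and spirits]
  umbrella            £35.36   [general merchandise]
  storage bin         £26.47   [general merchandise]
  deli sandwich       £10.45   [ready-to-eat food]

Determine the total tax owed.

Sundress £90.51: clothing & footwear → 3.5% + 0% municipal = 3.5% → £3.16785
Bottle of rosé £21.46: beer, wine and spirits → 9.25% + 0% municipal = 9.25% → £1.98505
Umbrella £35.36: general merchandise → 7% + 1% municipal = 8% → £2.8288
Storage bin £26.47: general merchandise → 7% + 1% municipal = 8% → £2.1176
Deli sandwich £10.45: ready-to-eat food → 7.5% + 1.25% municipal = 8.75% → £0.914375
Unrounded tax sum = £11.013675 → £11.01

£11.01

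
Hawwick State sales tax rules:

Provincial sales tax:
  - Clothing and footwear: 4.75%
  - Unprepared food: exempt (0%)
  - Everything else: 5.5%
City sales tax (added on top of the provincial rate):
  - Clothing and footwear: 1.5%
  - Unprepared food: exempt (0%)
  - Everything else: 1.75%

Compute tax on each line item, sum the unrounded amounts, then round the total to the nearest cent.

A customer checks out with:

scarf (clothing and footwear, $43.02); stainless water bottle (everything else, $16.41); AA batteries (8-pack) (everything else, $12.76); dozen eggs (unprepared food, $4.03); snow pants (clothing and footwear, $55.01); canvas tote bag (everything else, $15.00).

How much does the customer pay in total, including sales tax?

Scarf $43.02: clothing and footwear → 4.75% + 1.5% city = 6.25% → $2.68875
Stainless water bottle $16.41: everything else → 5.5% + 1.75% city = 7.25% → $1.189725
AA batteries (8-pack) $12.76: everything else → 5.5% + 1.75% city = 7.25% → $0.9251
Dozen eggs $4.03: unprepared food → 0% + 0% city = 0% → $0.00
Snow pants $55.01: clothing and footwear → 4.75% + 1.5% city = 6.25% → $3.438125
Canvas tote bag $15.00: everything else → 5.5% + 1.75% city = 7.25% → $1.0875
Subtotal = $146.23; unrounded tax = $9.3292 → $9.33; total due = $155.56

$155.56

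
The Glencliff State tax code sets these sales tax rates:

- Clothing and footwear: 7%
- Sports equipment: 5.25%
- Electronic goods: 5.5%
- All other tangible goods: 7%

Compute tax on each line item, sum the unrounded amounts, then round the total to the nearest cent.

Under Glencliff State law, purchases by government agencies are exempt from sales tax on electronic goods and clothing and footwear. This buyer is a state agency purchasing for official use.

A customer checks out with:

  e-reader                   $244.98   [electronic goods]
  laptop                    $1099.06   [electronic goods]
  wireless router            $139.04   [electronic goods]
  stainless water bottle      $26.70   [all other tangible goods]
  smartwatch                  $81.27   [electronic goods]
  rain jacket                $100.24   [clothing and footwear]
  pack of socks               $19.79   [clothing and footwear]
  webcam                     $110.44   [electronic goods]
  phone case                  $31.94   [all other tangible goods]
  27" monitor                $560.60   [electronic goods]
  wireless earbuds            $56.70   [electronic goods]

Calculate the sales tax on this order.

E-reader $244.98: electronic goods, buyer-exempt → 0% → $0.00
Laptop $1099.06: electronic goods, buyer-exempt → 0% → $0.00
Wireless router $139.04: electronic goods, buyer-exempt → 0% → $0.00
Stainless water bottle $26.70: all other tangible goods → 7% → $1.869
Smartwatch $81.27: electronic goods, buyer-exempt → 0% → $0.00
Rain jacket $100.24: clothing and footwear, buyer-exempt → 0% → $0.00
Pack of socks $19.79: clothing and footwear, buyer-exempt → 0% → $0.00
Webcam $110.44: electronic goods, buyer-exempt → 0% → $0.00
Phone case $31.94: all other tangible goods → 7% → $2.2358
27" monitor $560.60: electronic goods, buyer-exempt → 0% → $0.00
Wireless earbuds $56.70: electronic goods, buyer-exempt → 0% → $0.00
Unrounded tax sum = $4.1048 → $4.10

$4.10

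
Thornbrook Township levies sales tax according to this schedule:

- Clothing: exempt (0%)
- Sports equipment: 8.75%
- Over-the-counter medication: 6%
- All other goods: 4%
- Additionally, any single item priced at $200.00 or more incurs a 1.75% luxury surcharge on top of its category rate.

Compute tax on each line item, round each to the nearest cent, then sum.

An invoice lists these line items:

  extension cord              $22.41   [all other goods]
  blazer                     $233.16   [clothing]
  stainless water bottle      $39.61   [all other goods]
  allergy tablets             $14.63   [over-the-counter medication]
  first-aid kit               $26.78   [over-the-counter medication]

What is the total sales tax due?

Extension cord $22.41: all other goods → 4% → $0.90
Blazer $233.16: clothing → 0% + 1.75% surcharge = 1.75% → $4.08
Stainless water bottle $39.61: all other goods → 4% → $1.58
Allergy tablets $14.63: over-the-counter medication → 6% → $0.88
First-aid kit $26.78: over-the-counter medication → 6% → $1.61
Total tax = $0.90 + $4.08 + $1.58 + $0.88 + $1.61 = $9.05

$9.05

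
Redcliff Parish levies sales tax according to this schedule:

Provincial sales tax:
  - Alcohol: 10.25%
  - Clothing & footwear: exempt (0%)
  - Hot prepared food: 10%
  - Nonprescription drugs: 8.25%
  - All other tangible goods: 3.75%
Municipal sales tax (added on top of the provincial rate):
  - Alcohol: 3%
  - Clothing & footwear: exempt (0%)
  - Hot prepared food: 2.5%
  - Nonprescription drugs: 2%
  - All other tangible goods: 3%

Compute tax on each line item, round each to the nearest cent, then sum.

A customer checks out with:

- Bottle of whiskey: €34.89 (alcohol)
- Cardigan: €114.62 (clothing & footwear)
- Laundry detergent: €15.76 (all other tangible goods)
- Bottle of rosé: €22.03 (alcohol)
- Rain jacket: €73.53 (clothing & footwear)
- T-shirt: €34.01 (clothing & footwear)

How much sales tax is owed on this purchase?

€8.60

Bottle of whiskey €34.89: alcohol → 10.25% + 3% municipal = 13.25% → €4.62
Cardigan €114.62: clothing & footwear → 0% + 0% municipal = 0% → €0.00
Laundry detergent €15.76: all other tangible goods → 3.75% + 3% municipal = 6.75% → €1.06
Bottle of rosé €22.03: alcohol → 10.25% + 3% municipal = 13.25% → €2.92
Rain jacket €73.53: clothing & footwear → 0% + 0% municipal = 0% → €0.00
T-shirt €34.01: clothing & footwear → 0% + 0% municipal = 0% → €0.00
Total tax = €4.62 + €1.06 + €2.92 = €8.60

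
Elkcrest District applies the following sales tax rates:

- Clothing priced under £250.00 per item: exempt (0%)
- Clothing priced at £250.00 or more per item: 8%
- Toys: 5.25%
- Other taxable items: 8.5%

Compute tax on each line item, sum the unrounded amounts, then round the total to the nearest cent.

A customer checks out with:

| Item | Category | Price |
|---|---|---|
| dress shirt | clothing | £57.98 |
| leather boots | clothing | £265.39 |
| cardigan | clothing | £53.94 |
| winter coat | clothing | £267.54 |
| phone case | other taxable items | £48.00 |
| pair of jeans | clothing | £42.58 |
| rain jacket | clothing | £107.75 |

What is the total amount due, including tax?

Dress shirt £57.98: clothing, under £250.00 → 0% → £0.00
Leather boots £265.39: clothing, £250.00 or more → 8% → £21.2312
Cardigan £53.94: clothing, under £250.00 → 0% → £0.00
Winter coat £267.54: clothing, £250.00 or more → 8% → £21.4032
Phone case £48.00: other taxable items → 8.5% → £4.08
Pair of jeans £42.58: clothing, under £250.00 → 0% → £0.00
Rain jacket £107.75: clothing, under £250.00 → 0% → £0.00
Subtotal = £843.18; unrounded tax = £46.7144 → £46.71; total due = £889.89

£889.89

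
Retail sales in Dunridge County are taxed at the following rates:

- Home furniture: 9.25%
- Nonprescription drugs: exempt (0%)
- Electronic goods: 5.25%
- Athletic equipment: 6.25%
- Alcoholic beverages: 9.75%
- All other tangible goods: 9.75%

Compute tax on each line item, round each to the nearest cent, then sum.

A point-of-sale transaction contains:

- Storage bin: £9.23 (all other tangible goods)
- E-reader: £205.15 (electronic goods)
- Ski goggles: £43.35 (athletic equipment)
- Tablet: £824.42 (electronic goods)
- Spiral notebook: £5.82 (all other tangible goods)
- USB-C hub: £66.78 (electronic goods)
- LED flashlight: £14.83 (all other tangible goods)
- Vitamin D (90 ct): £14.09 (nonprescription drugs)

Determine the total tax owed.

Storage bin £9.23: all other tangible goods → 9.75% → £0.90
E-reader £205.15: electronic goods → 5.25% → £10.77
Ski goggles £43.35: athletic equipment → 6.25% → £2.71
Tablet £824.42: electronic goods → 5.25% → £43.28
Spiral notebook £5.82: all other tangible goods → 9.75% → £0.57
USB-C hub £66.78: electronic goods → 5.25% → £3.51
LED flashlight £14.83: all other tangible goods → 9.75% → £1.45
Vitamin D (90 ct) £14.09: nonprescription drugs → 0% → £0.00
Total tax = £0.90 + £10.77 + £2.71 + £43.28 + £0.57 + £3.51 + £1.45 = £63.19

£63.19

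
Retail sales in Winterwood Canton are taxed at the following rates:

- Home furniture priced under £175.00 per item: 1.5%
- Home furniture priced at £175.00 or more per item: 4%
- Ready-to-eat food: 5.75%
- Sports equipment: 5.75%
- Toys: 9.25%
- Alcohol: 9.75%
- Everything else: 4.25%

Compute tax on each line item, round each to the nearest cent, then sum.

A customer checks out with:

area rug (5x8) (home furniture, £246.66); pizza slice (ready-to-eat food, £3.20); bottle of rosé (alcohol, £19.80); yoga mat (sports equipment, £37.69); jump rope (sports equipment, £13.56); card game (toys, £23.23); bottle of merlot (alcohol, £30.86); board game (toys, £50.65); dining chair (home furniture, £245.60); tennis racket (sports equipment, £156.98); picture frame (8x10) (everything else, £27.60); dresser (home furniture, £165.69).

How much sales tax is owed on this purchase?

£47.29

Area rug (5x8) £246.66: home furniture, £175.00 or more → 4% → £9.87
Pizza slice £3.20: ready-to-eat food → 5.75% → £0.18
Bottle of rosé £19.80: alcohol → 9.75% → £1.93
Yoga mat £37.69: sports equipment → 5.75% → £2.17
Jump rope £13.56: sports equipment → 5.75% → £0.78
Card game £23.23: toys → 9.25% → £2.15
Bottle of merlot £30.86: alcohol → 9.75% → £3.01
Board game £50.65: toys → 9.25% → £4.69
Dining chair £245.60: home furniture, £175.00 or more → 4% → £9.82
Tennis racket £156.98: sports equipment → 5.75% → £9.03
Picture frame (8x10) £27.60: everything else → 4.25% → £1.17
Dresser £165.69: home furniture, under £175.00 → 1.5% → £2.49
Total tax = £9.87 + £0.18 + £1.93 + £2.17 + £0.78 + £2.15 + £3.01 + £4.69 + £9.82 + £9.03 + £1.17 + £2.49 = £47.29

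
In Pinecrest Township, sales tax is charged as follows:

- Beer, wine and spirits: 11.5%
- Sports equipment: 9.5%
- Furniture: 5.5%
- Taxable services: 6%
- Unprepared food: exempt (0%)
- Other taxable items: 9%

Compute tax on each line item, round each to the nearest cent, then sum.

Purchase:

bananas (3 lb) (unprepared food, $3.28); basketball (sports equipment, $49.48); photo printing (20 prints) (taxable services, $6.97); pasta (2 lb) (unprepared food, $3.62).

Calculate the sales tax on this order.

$5.12

Bananas (3 lb) $3.28: unprepared food → 0% → $0.00
Basketball $49.48: sports equipment → 9.5% → $4.70
Photo printing (20 prints) $6.97: taxable services → 6% → $0.42
Pasta (2 lb) $3.62: unprepared food → 0% → $0.00
Total tax = $4.70 + $0.42 = $5.12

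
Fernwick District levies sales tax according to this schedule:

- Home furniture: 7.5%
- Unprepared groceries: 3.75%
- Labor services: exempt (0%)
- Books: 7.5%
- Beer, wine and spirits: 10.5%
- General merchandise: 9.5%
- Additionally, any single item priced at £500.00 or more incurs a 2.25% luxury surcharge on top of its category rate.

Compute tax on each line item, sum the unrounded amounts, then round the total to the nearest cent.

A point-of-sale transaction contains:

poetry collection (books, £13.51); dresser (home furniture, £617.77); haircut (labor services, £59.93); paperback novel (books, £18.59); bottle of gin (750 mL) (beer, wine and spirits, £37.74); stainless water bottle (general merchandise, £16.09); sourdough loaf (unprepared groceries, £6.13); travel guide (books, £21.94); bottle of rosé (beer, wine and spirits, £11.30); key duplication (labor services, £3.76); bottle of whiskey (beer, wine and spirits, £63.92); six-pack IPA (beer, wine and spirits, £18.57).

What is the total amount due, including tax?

Poetry collection £13.51: books → 7.5% → £1.01325
Dresser £617.77: home furniture → 7.5% + 2.25% surcharge = 9.75% → £60.232575
Haircut £59.93: labor services → 0% → £0.00
Paperback novel £18.59: books → 7.5% → £1.39425
Bottle of gin (750 mL) £37.74: beer, wine and spirits → 10.5% → £3.9627
Stainless water bottle £16.09: general merchandise → 9.5% → £1.52855
Sourdough loaf £6.13: unprepared groceries → 3.75% → £0.229875
Travel guide £21.94: books → 7.5% → £1.6455
Bottle of rosé £11.30: beer, wine and spirits → 10.5% → £1.1865
Key duplication £3.76: labor services → 0% → £0.00
Bottle of whiskey £63.92: beer, wine and spirits → 10.5% → £6.7116
Six-pack IPA £18.57: beer, wine and spirits → 10.5% → £1.94985
Subtotal = £889.25; unrounded tax = £79.85465 → £79.85; total due = £969.10

£969.10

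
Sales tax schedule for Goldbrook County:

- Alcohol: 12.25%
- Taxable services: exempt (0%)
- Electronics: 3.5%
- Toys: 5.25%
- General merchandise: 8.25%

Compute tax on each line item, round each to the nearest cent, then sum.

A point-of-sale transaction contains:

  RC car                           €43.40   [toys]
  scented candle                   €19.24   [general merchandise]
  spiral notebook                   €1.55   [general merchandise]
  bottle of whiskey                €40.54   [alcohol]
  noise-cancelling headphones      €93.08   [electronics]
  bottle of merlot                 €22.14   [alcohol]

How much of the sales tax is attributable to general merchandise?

€1.72

Scented candle €19.24: general merchandise → 8.25% → €1.59
Spiral notebook €1.55: general merchandise → 8.25% → €0.13
Tax on general merchandise = €1.59 + €0.13 = €1.72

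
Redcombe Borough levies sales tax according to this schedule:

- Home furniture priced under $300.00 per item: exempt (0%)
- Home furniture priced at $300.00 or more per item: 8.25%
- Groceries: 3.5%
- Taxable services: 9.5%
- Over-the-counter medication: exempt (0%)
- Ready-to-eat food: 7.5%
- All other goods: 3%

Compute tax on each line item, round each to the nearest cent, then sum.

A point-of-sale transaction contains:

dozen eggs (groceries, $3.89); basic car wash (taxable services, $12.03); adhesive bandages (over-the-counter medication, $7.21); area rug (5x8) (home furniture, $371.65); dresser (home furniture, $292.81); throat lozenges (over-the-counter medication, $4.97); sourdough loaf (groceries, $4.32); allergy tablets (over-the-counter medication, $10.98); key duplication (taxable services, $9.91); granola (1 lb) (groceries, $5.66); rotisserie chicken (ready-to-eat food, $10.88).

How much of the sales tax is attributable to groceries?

Dozen eggs $3.89: groceries → 3.5% → $0.14
Sourdough loaf $4.32: groceries → 3.5% → $0.15
Granola (1 lb) $5.66: groceries → 3.5% → $0.20
Tax on groceries = $0.14 + $0.15 + $0.20 = $0.49

$0.49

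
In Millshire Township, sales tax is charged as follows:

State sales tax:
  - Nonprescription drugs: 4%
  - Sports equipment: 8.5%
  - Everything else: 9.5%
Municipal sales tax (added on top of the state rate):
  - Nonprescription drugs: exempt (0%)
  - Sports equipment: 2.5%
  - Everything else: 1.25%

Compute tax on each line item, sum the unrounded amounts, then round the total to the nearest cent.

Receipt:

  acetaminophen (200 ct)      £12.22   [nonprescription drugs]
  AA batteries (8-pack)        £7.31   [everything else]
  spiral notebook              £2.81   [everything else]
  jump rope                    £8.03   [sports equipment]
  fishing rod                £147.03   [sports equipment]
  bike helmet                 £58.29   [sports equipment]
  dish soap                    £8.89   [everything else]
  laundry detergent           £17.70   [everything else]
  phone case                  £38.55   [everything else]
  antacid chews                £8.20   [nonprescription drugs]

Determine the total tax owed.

Acetaminophen (200 ct) £12.22: nonprescription drugs → 4% + 0% municipal = 4% → £0.4888
AA batteries (8-pack) £7.31: everything else → 9.5% + 1.25% municipal = 10.75% → £0.785825
Spiral notebook £2.81: everything else → 9.5% + 1.25% municipal = 10.75% → £0.302075
Jump rope £8.03: sports equipment → 8.5% + 2.5% municipal = 11% → £0.8833
Fishing rod £147.03: sports equipment → 8.5% + 2.5% municipal = 11% → £16.1733
Bike helmet £58.29: sports equipment → 8.5% + 2.5% municipal = 11% → £6.4119
Dish soap £8.89: everything else → 9.5% + 1.25% municipal = 10.75% → £0.955675
Laundry detergent £17.70: everything else → 9.5% + 1.25% municipal = 10.75% → £1.90275
Phone case £38.55: everything else → 9.5% + 1.25% municipal = 10.75% → £4.144125
Antacid chews £8.20: nonprescription drugs → 4% + 0% municipal = 4% → £0.328
Unrounded tax sum = £32.37575 → £32.38

£32.38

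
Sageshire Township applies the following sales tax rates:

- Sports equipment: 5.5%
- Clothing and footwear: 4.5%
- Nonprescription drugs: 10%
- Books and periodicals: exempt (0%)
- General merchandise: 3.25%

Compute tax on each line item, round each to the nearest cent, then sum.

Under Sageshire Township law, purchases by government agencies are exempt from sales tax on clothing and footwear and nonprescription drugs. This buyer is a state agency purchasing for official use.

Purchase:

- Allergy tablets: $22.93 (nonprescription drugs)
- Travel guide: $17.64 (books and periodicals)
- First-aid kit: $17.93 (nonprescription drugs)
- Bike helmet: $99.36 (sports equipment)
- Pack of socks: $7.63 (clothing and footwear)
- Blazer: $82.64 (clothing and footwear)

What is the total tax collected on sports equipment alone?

$5.46

Bike helmet $99.36: sports equipment → 5.5% → $5.46
Tax on sports equipment = $5.46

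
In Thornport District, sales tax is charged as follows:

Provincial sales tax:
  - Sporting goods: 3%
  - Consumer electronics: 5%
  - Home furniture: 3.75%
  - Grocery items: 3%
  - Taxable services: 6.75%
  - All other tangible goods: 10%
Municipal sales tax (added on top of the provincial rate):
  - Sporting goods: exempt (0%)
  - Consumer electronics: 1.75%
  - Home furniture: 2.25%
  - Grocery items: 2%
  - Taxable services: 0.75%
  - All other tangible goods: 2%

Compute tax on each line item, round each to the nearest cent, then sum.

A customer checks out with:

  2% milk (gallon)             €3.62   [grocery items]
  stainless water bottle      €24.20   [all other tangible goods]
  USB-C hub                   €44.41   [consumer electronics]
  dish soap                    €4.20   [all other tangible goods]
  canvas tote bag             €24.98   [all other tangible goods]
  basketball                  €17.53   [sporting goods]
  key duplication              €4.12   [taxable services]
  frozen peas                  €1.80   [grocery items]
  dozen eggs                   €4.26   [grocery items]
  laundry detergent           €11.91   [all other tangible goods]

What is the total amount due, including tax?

2% milk (gallon) €3.62: grocery items → 3% + 2% municipal = 5% → €0.18
Stainless water bottle €24.20: all other tangible goods → 10% + 2% municipal = 12% → €2.90
USB-C hub €44.41: consumer electronics → 5% + 1.75% municipal = 6.75% → €3.00
Dish soap €4.20: all other tangible goods → 10% + 2% municipal = 12% → €0.50
Canvas tote bag €24.98: all other tangible goods → 10% + 2% municipal = 12% → €3.00
Basketball €17.53: sporting goods → 3% + 0% municipal = 3% → €0.53
Key duplication €4.12: taxable services → 6.75% + 0.75% municipal = 7.5% → €0.31
Frozen peas €1.80: grocery items → 3% + 2% municipal = 5% → €0.09
Dozen eggs €4.26: grocery items → 3% + 2% municipal = 5% → €0.21
Laundry detergent €11.91: all other tangible goods → 10% + 2% municipal = 12% → €1.43
Subtotal = €141.03; tax = €12.15; total due = €153.18

€153.18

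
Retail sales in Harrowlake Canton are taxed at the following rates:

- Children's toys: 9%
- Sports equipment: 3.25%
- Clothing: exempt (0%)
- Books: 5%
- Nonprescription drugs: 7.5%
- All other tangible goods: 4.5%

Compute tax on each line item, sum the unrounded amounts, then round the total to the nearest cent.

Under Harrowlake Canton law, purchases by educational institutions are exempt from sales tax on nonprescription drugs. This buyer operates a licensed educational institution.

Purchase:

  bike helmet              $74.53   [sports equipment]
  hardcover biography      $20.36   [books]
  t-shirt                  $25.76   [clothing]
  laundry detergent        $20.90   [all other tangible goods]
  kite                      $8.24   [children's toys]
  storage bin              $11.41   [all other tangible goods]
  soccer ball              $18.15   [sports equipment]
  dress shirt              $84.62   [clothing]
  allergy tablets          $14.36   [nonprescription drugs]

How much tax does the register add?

Bike helmet $74.53: sports equipment → 3.25% → $2.422225
Hardcover biography $20.36: books → 5% → $1.018
T-shirt $25.76: clothing → 0% → $0.00
Laundry detergent $20.90: all other tangible goods → 4.5% → $0.9405
Kite $8.24: children's toys → 9% → $0.7416
Storage bin $11.41: all other tangible goods → 4.5% → $0.51345
Soccer ball $18.15: sports equipment → 3.25% → $0.589875
Dress shirt $84.62: clothing → 0% → $0.00
Allergy tablets $14.36: nonprescription drugs, buyer-exempt → 0% → $0.00
Unrounded tax sum = $6.22565 → $6.23

$6.23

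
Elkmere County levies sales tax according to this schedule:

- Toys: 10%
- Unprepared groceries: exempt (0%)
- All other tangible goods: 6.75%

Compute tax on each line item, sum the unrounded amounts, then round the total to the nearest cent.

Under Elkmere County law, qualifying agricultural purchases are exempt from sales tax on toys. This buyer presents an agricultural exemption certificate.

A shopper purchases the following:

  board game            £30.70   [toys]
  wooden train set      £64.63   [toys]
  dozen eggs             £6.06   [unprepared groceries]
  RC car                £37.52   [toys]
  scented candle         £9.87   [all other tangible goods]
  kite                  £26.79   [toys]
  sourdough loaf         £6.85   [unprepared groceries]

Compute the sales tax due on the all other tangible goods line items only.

£0.67

Scented candle £9.87: all other tangible goods → 6.75% → £0.666225
Tax on all other tangible goods: unrounded sum = £0.666225 → £0.67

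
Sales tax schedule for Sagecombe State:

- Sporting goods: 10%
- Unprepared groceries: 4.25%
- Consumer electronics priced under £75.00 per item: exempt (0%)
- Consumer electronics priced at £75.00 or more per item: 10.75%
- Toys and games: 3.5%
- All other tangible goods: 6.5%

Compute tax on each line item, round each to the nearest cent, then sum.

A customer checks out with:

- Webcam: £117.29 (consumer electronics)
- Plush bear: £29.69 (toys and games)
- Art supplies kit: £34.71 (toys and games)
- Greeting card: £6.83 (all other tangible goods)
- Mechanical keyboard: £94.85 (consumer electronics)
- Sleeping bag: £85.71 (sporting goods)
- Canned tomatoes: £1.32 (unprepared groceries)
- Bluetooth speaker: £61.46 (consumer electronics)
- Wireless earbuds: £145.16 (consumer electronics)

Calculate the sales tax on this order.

£49.73

Webcam £117.29: consumer electronics, £75.00 or more → 10.75% → £12.61
Plush bear £29.69: toys and games → 3.5% → £1.04
Art supplies kit £34.71: toys and games → 3.5% → £1.21
Greeting card £6.83: all other tangible goods → 6.5% → £0.44
Mechanical keyboard £94.85: consumer electronics, £75.00 or more → 10.75% → £10.20
Sleeping bag £85.71: sporting goods → 10% → £8.57
Canned tomatoes £1.32: unprepared groceries → 4.25% → £0.06
Bluetooth speaker £61.46: consumer electronics, under £75.00 → 0% → £0.00
Wireless earbuds £145.16: consumer electronics, £75.00 or more → 10.75% → £15.60
Total tax = £12.61 + £1.04 + £1.21 + £0.44 + £10.20 + £8.57 + £0.06 + £15.60 = £49.73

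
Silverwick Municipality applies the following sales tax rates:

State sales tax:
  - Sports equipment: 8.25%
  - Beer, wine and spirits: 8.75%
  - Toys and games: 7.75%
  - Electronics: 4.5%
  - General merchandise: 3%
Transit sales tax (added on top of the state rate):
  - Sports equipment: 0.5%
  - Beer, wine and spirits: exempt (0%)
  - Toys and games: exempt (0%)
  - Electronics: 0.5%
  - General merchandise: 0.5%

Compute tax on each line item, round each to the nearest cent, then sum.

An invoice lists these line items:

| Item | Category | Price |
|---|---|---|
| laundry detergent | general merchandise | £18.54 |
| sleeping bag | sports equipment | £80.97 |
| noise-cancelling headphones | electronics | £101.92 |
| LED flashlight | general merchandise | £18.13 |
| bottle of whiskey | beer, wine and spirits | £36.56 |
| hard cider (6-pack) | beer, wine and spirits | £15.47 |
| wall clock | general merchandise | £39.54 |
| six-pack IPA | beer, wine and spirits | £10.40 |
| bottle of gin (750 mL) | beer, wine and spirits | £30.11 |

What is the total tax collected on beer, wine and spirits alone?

£8.09

Bottle of whiskey £36.56: beer, wine and spirits → 8.75% + 0% transit = 8.75% → £3.20
Hard cider (6-pack) £15.47: beer, wine and spirits → 8.75% + 0% transit = 8.75% → £1.35
Six-pack IPA £10.40: beer, wine and spirits → 8.75% + 0% transit = 8.75% → £0.91
Bottle of gin (750 mL) £30.11: beer, wine and spirits → 8.75% + 0% transit = 8.75% → £2.63
Tax on beer, wine and spirits = £3.20 + £1.35 + £0.91 + £2.63 = £8.09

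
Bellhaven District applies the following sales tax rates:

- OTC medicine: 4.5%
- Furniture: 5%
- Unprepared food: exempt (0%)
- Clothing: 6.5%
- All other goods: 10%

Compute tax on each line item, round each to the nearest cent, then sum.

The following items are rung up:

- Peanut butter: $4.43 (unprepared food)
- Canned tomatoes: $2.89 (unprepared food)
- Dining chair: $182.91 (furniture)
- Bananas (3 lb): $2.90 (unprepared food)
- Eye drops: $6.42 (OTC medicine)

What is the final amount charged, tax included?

$208.99

Peanut butter $4.43: unprepared food → 0% → $0.00
Canned tomatoes $2.89: unprepared food → 0% → $0.00
Dining chair $182.91: furniture → 5% → $9.15
Bananas (3 lb) $2.90: unprepared food → 0% → $0.00
Eye drops $6.42: OTC medicine → 4.5% → $0.29
Subtotal = $199.55; tax = $9.44; total due = $208.99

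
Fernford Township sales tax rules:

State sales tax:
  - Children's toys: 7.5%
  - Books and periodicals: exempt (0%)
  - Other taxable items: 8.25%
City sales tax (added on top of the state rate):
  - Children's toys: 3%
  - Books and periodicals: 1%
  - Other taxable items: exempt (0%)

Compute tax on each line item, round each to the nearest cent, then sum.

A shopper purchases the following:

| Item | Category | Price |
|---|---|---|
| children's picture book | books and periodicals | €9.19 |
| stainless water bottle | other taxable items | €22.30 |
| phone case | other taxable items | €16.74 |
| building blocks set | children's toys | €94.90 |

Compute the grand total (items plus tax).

€156.40

Children's picture book €9.19: books and periodicals → 0% + 1% city = 1% → €0.09
Stainless water bottle €22.30: other taxable items → 8.25% + 0% city = 8.25% → €1.84
Phone case €16.74: other taxable items → 8.25% + 0% city = 8.25% → €1.38
Building blocks set €94.90: children's toys → 7.5% + 3% city = 10.5% → €9.96
Subtotal = €143.13; tax = €13.27; total due = €156.40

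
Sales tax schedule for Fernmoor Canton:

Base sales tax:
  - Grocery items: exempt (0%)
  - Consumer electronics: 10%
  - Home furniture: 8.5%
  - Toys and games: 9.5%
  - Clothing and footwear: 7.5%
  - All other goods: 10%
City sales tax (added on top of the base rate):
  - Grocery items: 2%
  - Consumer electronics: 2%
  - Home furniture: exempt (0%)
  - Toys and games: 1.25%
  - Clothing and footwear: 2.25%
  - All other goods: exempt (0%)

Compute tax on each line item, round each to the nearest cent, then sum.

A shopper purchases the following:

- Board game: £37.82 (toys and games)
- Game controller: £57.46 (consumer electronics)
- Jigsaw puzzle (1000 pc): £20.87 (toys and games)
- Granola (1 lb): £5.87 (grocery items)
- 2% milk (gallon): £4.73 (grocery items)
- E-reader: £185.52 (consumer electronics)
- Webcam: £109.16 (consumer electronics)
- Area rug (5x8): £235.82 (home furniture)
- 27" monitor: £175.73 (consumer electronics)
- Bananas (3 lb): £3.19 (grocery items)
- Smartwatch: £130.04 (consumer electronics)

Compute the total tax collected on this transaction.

£105.57

Board game £37.82: toys and games → 9.5% + 1.25% city = 10.75% → £4.07
Game controller £57.46: consumer electronics → 10% + 2% city = 12% → £6.90
Jigsaw puzzle (1000 pc) £20.87: toys and games → 9.5% + 1.25% city = 10.75% → £2.24
Granola (1 lb) £5.87: grocery items → 0% + 2% city = 2% → £0.12
2% milk (gallon) £4.73: grocery items → 0% + 2% city = 2% → £0.09
E-reader £185.52: consumer electronics → 10% + 2% city = 12% → £22.26
Webcam £109.16: consumer electronics → 10% + 2% city = 12% → £13.10
Area rug (5x8) £235.82: home furniture → 8.5% + 0% city = 8.5% → £20.04
27" monitor £175.73: consumer electronics → 10% + 2% city = 12% → £21.09
Bananas (3 lb) £3.19: grocery items → 0% + 2% city = 2% → £0.06
Smartwatch £130.04: consumer electronics → 10% + 2% city = 12% → £15.60
Total tax = £4.07 + £6.90 + £2.24 + £0.12 + £0.09 + £22.26 + £13.10 + £20.04 + £21.09 + £0.06 + £15.60 = £105.57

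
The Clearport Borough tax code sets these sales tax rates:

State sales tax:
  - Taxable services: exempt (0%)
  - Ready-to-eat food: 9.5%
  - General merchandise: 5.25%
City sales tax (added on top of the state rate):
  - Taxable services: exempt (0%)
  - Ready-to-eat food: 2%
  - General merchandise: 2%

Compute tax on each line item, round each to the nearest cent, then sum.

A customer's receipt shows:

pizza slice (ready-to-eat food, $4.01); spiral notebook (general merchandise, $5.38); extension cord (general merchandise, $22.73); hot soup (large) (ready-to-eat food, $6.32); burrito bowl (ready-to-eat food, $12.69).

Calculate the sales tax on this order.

Pizza slice $4.01: ready-to-eat food → 9.5% + 2% city = 11.5% → $0.46
Spiral notebook $5.38: general merchandise → 5.25% + 2% city = 7.25% → $0.39
Extension cord $22.73: general merchandise → 5.25% + 2% city = 7.25% → $1.65
Hot soup (large) $6.32: ready-to-eat food → 9.5% + 2% city = 11.5% → $0.73
Burrito bowl $12.69: ready-to-eat food → 9.5% + 2% city = 11.5% → $1.46
Total tax = $0.46 + $0.39 + $1.65 + $0.73 + $1.46 = $4.69

$4.69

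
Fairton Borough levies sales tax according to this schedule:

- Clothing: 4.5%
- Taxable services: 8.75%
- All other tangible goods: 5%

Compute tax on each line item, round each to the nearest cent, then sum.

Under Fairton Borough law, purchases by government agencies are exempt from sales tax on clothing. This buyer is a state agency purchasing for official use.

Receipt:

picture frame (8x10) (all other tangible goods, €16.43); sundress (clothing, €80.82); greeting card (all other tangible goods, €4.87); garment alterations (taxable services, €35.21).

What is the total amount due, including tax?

Picture frame (8x10) €16.43: all other tangible goods → 5% → €0.82
Sundress €80.82: clothing, buyer-exempt → 0% → €0.00
Greeting card €4.87: all other tangible goods → 5% → €0.24
Garment alterations €35.21: taxable services → 8.75% → €3.08
Subtotal = €137.33; tax = €4.14; total due = €141.47

€141.47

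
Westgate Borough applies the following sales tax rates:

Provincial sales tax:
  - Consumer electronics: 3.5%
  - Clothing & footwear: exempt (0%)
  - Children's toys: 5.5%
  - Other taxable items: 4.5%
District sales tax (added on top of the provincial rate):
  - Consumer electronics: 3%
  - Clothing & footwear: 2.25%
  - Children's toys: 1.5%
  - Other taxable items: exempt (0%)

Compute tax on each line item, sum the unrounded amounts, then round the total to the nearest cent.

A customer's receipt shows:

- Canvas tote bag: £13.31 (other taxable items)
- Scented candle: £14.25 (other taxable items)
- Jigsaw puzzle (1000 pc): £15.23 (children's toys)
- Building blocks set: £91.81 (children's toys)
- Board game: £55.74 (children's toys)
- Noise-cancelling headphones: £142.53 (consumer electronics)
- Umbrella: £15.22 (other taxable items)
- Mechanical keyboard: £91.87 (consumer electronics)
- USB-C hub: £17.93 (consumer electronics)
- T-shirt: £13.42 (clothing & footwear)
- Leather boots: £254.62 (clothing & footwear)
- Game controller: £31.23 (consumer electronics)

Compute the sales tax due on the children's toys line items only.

£11.39

Jigsaw puzzle (1000 pc) £15.23: children's toys → 5.5% + 1.5% district = 7% → £1.0661
Building blocks set £91.81: children's toys → 5.5% + 1.5% district = 7% → £6.4267
Board game £55.74: children's toys → 5.5% + 1.5% district = 7% → £3.9018
Tax on children's toys: unrounded sum = £11.3946 → £11.39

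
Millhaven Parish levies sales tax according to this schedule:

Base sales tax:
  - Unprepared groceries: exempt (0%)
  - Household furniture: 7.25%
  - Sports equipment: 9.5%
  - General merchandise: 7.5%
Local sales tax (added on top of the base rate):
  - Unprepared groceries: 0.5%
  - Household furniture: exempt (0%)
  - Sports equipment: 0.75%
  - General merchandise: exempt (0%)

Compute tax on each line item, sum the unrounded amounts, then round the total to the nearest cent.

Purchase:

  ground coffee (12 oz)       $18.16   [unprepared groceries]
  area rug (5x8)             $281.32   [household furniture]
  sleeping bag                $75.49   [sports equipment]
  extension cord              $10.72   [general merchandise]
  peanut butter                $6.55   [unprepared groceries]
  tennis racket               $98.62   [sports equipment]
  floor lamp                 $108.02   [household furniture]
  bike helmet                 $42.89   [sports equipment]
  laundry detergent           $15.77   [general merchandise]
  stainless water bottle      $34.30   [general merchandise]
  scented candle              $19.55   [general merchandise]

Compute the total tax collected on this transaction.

$56.62

Ground coffee (12 oz) $18.16: unprepared groceries → 0% + 0.5% local = 0.5% → $0.0908
Area rug (5x8) $281.32: household furniture → 7.25% + 0% local = 7.25% → $20.3957
Sleeping bag $75.49: sports equipment → 9.5% + 0.75% local = 10.25% → $7.737725
Extension cord $10.72: general merchandise → 7.5% + 0% local = 7.5% → $0.804
Peanut butter $6.55: unprepared groceries → 0% + 0.5% local = 0.5% → $0.03275
Tennis racket $98.62: sports equipment → 9.5% + 0.75% local = 10.25% → $10.10855
Floor lamp $108.02: household furniture → 7.25% + 0% local = 7.25% → $7.83145
Bike helmet $42.89: sports equipment → 9.5% + 0.75% local = 10.25% → $4.396225
Laundry detergent $15.77: general merchandise → 7.5% + 0% local = 7.5% → $1.18275
Stainless water bottle $34.30: general merchandise → 7.5% + 0% local = 7.5% → $2.5725
Scented candle $19.55: general merchandise → 7.5% + 0% local = 7.5% → $1.46625
Unrounded tax sum = $56.6187 → $56.62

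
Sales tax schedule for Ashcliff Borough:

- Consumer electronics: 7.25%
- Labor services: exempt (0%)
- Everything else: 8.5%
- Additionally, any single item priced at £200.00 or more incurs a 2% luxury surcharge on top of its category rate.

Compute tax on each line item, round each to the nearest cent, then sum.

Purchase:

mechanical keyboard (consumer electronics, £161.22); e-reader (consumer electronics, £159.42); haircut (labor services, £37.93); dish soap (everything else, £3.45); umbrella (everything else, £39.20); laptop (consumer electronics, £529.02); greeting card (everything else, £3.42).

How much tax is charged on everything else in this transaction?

£3.91

Dish soap £3.45: everything else → 8.5% → £0.29
Umbrella £39.20: everything else → 8.5% → £3.33
Greeting card £3.42: everything else → 8.5% → £0.29
Tax on everything else = £0.29 + £3.33 + £0.29 = £3.91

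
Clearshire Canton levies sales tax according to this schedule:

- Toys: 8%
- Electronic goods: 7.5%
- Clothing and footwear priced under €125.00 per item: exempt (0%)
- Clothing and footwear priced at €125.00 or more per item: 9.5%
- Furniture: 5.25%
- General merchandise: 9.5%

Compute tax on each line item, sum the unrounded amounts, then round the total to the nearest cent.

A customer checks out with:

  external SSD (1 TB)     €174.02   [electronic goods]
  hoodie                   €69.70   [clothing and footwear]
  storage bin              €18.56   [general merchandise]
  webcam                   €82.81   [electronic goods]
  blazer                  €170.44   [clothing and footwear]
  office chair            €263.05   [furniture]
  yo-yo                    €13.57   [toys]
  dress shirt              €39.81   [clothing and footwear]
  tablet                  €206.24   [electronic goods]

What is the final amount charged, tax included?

€1105.78

External SSD (1 TB) €174.02: electronic goods → 7.5% → €13.0515
Hoodie €69.70: clothing and footwear, under €125.00 → 0% → €0.00
Storage bin €18.56: general merchandise → 9.5% → €1.7632
Webcam €82.81: electronic goods → 7.5% → €6.21075
Blazer €170.44: clothing and footwear, €125.00 or more → 9.5% → €16.1918
Office chair €263.05: furniture → 5.25% → €13.810125
Yo-yo €13.57: toys → 8% → €1.0856
Dress shirt €39.81: clothing and footwear, under €125.00 → 0% → €0.00
Tablet €206.24: electronic goods → 7.5% → €15.468
Subtotal = €1038.20; unrounded tax = €67.580975 → €67.58; total due = €1105.78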